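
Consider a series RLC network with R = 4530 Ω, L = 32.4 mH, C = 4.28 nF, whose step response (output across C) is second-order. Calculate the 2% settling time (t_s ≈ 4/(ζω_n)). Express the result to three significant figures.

t_s ≈ 0.0000572 s

For a series RLC circuit (capacitor voltage as output), ω_n = 1/√(LC) = 1/√(32.4 mH · 4.28 nF) = 84900 rad/s.
ζ = (R/2)·√(C/L) = (4530/2)·√(4.28 nF/32.4 mH) = 0.823.
t_s ≈ 4/(ζω_n) = 0.0000572 s.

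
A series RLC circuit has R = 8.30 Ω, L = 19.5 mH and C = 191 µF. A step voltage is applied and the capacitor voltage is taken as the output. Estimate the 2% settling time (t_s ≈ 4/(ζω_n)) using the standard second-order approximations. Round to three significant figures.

For a series RLC circuit (capacitor voltage as output), ω_n = 1/√(LC) = 1/√(19.5 mH · 191 µF) = 518 rad/s.
ζ = (R/2)·√(C/L) = (8.30/2)·√(191 µF/19.5 mH) = 0.411.
t_s ≈ 4/(ζω_n) = 0.0188 s.

t_s ≈ 0.0188 s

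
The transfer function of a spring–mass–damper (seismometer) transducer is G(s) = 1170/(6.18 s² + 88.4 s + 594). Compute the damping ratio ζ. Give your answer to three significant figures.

ζ ≈ 0.730

Dividing through by 6.18: denominator becomes s² + 14.30 s + 96.12.
So ω_n = √96.12 = 9.80 rad/s and ζ = 14.30/(2·9.80) = 0.730.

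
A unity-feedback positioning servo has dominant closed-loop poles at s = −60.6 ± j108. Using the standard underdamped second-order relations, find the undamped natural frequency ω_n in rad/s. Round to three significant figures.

|pole| = ω_n = √(60.6² + 108²) = 124 rad/s; ζ = cos θ = σ/ω_n = 0.489.

ω_n ≈ 124 rad/s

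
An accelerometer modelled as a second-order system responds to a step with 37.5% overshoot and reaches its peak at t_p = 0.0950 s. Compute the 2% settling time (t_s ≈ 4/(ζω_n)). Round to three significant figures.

t_s ≈ 0.387 s

The overshoot fixes ζ = −ln(OS)/√(π²+ln²(OS)) = 0.298.
t_p = π/ω_d ⇒ ω_d = 33.1 rad/s; then ω_n = ω_d/√(1−ζ²) = 34.6 rad/s.
t_s ≈ 4/(ζω_n) = 4/(0.298·34.6) = 0.387 s.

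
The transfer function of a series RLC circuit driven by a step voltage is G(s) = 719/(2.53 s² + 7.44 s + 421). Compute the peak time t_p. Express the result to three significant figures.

Dividing through by 2.53: denominator becomes s² + 2.941 s + 166.4.
So ω_n = √166.4 = 12.9 rad/s and ζ = 2.941/(2·12.9) = 0.114.
The damped frequency ω_d = ω_n√(1−ζ²) = 12.8 rad/s. t_p = π/ω_d = 0.245 s.

t_p ≈ 0.245 s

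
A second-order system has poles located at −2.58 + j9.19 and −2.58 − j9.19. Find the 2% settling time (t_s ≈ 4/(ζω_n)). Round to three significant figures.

t_s ≈ 1.55 s

For poles at −σ ± jω_d, ζω_n = σ = 2.58, so t_s ≈ 4/σ = 1.55 s.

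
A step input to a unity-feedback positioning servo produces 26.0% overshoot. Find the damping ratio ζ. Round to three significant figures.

Inverting the overshoot relation: ζ = |ln 0.260|/√(π² + ln²0.260) = 0.394.

ζ ≈ 0.394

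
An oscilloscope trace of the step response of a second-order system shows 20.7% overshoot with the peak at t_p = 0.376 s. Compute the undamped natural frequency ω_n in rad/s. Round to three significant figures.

ω_n ≈ 9.35 rad/s

The overshoot fixes ζ = −ln(OS)/√(π²+ln²(OS)) = 0.448.
From t_p = π/ω_d, ω_d = π/0.376 = 8.36 rad/s, so ω_n = ω_d/√(1−ζ²) = 9.35 rad/s.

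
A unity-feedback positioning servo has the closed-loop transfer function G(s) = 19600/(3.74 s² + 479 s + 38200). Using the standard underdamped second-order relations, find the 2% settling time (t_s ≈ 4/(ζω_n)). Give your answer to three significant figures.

t_s ≈ 0.0625 s

Dividing through by 3.74: denominator becomes s² + 128.1 s + 10210.
So ω_n = √10210 = 101 rad/s and ζ = 128.1/(2·101) = 0.634.
t_s ≈ 4/(ζω_n) = 0.0625 s.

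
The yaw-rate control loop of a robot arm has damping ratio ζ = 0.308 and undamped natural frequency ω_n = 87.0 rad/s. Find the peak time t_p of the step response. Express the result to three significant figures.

t_p ≈ 0.0380 s

The damped frequency is ω_d = ω_n√(1−ζ²) = 87.0·√(1−0.0949) = 82.8 rad/s.
Peak time t_p = π/ω_d = π/82.8 = 0.0380 s.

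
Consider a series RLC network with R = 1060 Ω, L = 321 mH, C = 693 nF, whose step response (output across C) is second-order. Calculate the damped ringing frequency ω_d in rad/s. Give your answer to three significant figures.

For a series RLC circuit (capacitor voltage as output), ω_n = 1/√(LC) = 1/√(321 mH · 693 nF) = 2120 rad/s.
ζ = (R/2)·√(C/L) = (1060/2)·√(693 nF/321 mH) = 0.779.
ω_d = 2120·√(1 − 0.779²) = 1330 rad/s.

ω_d ≈ 1330 rad/s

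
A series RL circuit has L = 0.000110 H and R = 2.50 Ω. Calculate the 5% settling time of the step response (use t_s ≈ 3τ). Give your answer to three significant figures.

τ = L/R = 0.000110/2.50 = 0.0000440 s.
t_s ≈ 3τ = 0.000132 s.

t_s ≈ 0.000132 s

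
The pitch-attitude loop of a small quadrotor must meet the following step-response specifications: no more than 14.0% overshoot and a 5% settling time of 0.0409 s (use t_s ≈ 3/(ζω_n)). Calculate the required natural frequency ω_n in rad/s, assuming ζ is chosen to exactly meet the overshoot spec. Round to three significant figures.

ω_n ≈ 138 rad/s

ζ = −ln(OS)/√(π² + (ln OS)²). With OS = 0.140, ln OS = −1.966 and ζ = 1.966/3.706 = 0.531.
From t_s ≈ 3/(ζω_n): ω_n = 3/(ζ·t_s) = 3/(0.531·0.0409) = 138 rad/s.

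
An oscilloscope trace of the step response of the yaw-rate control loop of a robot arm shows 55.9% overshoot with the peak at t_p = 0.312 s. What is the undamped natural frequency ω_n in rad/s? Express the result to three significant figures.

ζ from %OS: ζ = |ln 0.559|/√(π²+ln²0.559) = 0.182.
t_p = π/ω_d ⇒ ω_d = 10.1 rad/s; then ω_n = ω_d/√(1−ζ²) = 10.2 rad/s.

ω_n ≈ 10.2 rad/s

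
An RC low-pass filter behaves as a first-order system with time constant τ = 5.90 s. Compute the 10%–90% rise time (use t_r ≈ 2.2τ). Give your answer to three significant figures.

t_r ≈ 2.2τ = 13.0 s.

t_r ≈ 13.0 s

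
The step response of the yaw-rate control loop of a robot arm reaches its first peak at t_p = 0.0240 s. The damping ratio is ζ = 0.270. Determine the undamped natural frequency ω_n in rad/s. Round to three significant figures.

Peak time t_p = π/ω_d, so ω_d = π/t_p = π/0.0240 = 131 rad/s.
ω_n = ω_d/√(1−ζ²) = 131/√0.927 = 136 rad/s.

ω_n ≈ 136 rad/s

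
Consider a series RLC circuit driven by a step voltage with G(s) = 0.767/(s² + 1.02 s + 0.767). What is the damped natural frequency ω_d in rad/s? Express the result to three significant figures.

Comparing the denominator to s² + 2ζω_n s + ω_n²: ω_n = √0.767 = 0.876 rad/s, and 2ζω_n = 1.02 so ζ = 1.02/(2·0.876) = 0.582.
The damped frequency ω_d = ω_n√(1−ζ²) = 0.712 rad/s.

ω_d ≈ 0.712 rad/s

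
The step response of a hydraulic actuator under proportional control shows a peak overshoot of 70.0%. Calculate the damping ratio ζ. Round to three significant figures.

ζ ≈ 0.113

Inverting the overshoot relation: ζ = |ln 0.700|/√(π² + ln²0.700) = 0.113.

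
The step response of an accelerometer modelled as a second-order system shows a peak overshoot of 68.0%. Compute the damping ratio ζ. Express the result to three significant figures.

Inverting the overshoot relation: ζ = |ln 0.680|/√(π² + ln²0.680) = 0.122.

ζ ≈ 0.122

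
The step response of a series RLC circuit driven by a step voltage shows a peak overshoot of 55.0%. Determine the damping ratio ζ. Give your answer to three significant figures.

ζ ≈ 0.187

From %OS = 100·exp(−πζ/√(1−ζ²)), invert to get ζ = −ln(OS)/√(π² + ln²(OS)) with OS = 0.550.
−ln 0.550 = 0.5978, so ζ = 0.5978/√(π² + 0.3574) = 0.187.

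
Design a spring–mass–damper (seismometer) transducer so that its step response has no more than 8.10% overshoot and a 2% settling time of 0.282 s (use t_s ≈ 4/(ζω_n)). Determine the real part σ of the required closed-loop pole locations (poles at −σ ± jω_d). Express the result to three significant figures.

σ ≈ 14.2

The settling-time spec alone fixes σ = ζω_n = 4/t_s = 4/0.282 = 14.2.
(Overshoot then fixes ζ = 0.625 and hence ω_d = σ·√(1−ζ²)/ζ = 17.7 rad/s.)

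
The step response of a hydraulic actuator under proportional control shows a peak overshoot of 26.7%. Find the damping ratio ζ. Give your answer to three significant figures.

ζ ≈ 0.387

From %OS = 100·exp(−πζ/√(1−ζ²)), invert to get ζ = −ln(OS)/√(π² + ln²(OS)) with OS = 0.267.
−ln 0.267 = 1.321, so ζ = 1.321/√(π² + 1.744) = 0.387.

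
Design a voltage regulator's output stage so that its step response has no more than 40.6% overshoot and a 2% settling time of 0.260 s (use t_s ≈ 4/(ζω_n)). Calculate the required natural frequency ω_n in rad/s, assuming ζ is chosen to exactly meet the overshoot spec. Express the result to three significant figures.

ω_n ≈ 55.8 rad/s

ζ = −ln(OS)/√(π² + (ln OS)²). With OS = 0.406, ln OS = −0.9014 and ζ = 0.9014/3.268 = 0.276.
From t_s ≈ 4/(ζω_n): ω_n = 4/(ζ·t_s) = 4/(0.276·0.260) = 55.8 rad/s.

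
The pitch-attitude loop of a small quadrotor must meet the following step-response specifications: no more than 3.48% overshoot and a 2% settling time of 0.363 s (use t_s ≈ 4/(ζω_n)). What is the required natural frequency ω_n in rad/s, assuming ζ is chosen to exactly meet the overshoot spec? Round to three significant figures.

Inverting the overshoot relation: ζ = |ln 0.0348|/√(π² + ln²0.0348) = 0.730.
From t_s ≈ 4/(ζω_n): ω_n = 4/(ζ·t_s) = 4/(0.730·0.363) = 15.1 rad/s.

ω_n ≈ 15.1 rad/s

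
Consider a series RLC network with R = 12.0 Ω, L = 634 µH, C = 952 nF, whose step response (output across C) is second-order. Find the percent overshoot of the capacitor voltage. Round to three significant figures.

For a series RLC circuit (capacitor voltage as output), ω_n = 1/√(LC) = 1/√(634 µH · 952 nF) = 40700 rad/s.
ζ = (R/2)·√(C/L) = (12.0/2)·√(952 nF/634 µH) = 0.233.
%OS = 100·exp(−πζ/√(1−ζ²)) = 47.2%.

%OS ≈ 47.2%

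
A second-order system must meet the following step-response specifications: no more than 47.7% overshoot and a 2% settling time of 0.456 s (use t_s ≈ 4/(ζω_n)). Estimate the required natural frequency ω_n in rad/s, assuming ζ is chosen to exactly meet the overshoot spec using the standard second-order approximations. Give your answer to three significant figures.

Inverting the overshoot relation: ζ = |ln 0.477|/√(π² + ln²0.477) = 0.229.
From t_s ≈ 4/(ζω_n): ω_n = 4/(ζ·t_s) = 4/(0.229·0.456) = 38.2 rad/s.

ω_n ≈ 38.2 rad/s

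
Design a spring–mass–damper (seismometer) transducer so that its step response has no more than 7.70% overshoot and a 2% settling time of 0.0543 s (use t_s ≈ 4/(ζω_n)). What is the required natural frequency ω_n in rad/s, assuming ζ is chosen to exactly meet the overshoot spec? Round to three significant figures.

ω_n ≈ 117 rad/s

ζ = −ln(OS)/√(π² + (ln OS)²). With OS = 0.0770, ln OS = −2.564 and ζ = 2.564/4.055 = 0.632.
From t_s ≈ 4/(ζω_n): ω_n = 4/(ζ·t_s) = 4/(0.632·0.0543) = 117 rad/s.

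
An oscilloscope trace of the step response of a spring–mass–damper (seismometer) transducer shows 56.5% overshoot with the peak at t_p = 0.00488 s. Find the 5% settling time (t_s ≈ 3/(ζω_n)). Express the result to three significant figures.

t_s ≈ 0.0256 s

The overshoot fixes ζ = −ln(OS)/√(π²+ln²(OS)) = 0.179.
From t_p = π/ω_d, ω_d = π/0.00488 = 644 rad/s, so ω_n = ω_d/√(1−ζ²) = 654 rad/s.
t_s ≈ 3/(ζω_n) = 3/(0.179·654) = 0.0256 s.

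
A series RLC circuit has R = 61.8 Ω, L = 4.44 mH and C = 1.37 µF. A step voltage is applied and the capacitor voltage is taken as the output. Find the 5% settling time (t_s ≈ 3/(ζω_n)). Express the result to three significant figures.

For a series RLC circuit (capacitor voltage as output), ω_n = 1/√(LC) = 1/√(4.44 mH · 1.37 µF) = 12800 rad/s.
ζ = (R/2)·√(C/L) = (61.8/2)·√(1.37 µF/4.44 mH) = 0.543.
t_s ≈ 3/(ζω_n) = 0.000431 s.

t_s ≈ 0.000431 s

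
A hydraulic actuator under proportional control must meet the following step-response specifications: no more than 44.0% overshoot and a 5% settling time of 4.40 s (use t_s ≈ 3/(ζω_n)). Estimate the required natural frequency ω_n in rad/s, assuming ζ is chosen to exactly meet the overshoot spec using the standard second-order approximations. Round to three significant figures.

Inverting the overshoot relation: ζ = |ln 0.440|/√(π² + ln²0.440) = 0.253.
From t_s ≈ 3/(ζω_n): ω_n = 3/(ζ·t_s) = 3/(0.253·4.40) = 2.70 rad/s.

ω_n ≈ 2.70 rad/s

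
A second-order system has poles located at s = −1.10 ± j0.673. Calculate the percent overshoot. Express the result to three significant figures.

The poles are at −σ ± jω_d with σ = 1.10 and ω_d = 0.673, so ω_n = √(σ²+ω_d²) = 1.29 rad/s and ζ = σ/ω_n = 0.853.
Overshoot: exp(−π·0.853/√(1−0.853²)) = 0.00589, i.e. 0.589%.

%OS ≈ 0.589%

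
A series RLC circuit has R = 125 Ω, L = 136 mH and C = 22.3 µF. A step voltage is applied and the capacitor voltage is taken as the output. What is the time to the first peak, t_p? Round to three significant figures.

For a series RLC circuit (capacitor voltage as output), ω_n = 1/√(LC) = 1/√(136 mH · 22.3 µF) = 574 rad/s.
ζ = (R/2)·√(C/L) = (125/2)·√(22.3 µF/136 mH) = 0.800.
ω_d = 574·√(1 − 0.800²) = 344 rad/s. t_p = π/ω_d = 0.00912 s.

t_p ≈ 0.00912 s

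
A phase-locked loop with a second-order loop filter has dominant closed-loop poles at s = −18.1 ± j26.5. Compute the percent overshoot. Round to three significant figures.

%OS ≈ 11.7%

The poles are at −σ ± jω_d with σ = 18.1 and ω_d = 26.5, so ω_n = √(σ²+ω_d²) = 32.1 rad/s and ζ = σ/ω_n = 0.564.
%OS = 100 e^{−πζ/√(1−ζ²)} with ζ = 0.564 gives 11.7%.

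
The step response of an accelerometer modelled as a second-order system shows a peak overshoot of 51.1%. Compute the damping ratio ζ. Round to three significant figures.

Inverting the overshoot relation: ζ = |ln 0.511|/√(π² + ln²0.511) = 0.209.

ζ ≈ 0.209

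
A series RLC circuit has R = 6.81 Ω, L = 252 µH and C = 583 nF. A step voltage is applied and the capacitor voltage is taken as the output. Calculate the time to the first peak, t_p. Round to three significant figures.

t_p ≈ 0.0000386 s

For a series RLC circuit (capacitor voltage as output), ω_n = 1/√(LC) = 1/√(252 µH · 583 nF) = 82500 rad/s.
ζ = (R/2)·√(C/L) = (6.81/2)·√(583 nF/252 µH) = 0.164.
ω_d = ω_n√(1−ζ²) = 81400 rad/s. t_p = π/ω_d = 0.0000386 s.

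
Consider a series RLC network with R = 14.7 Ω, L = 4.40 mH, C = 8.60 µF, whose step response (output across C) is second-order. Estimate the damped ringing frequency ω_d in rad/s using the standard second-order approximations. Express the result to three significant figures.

For a series RLC circuit (capacitor voltage as output), ω_n = 1/√(LC) = 1/√(4.40 mH · 8.60 µF) = 5140 rad/s.
ζ = (R/2)·√(C/L) = (14.7/2)·√(8.60 µF/4.40 mH) = 0.325.
ω_d = ω_n√(1−ζ²) = 4860 rad/s.

ω_d ≈ 4860 rad/s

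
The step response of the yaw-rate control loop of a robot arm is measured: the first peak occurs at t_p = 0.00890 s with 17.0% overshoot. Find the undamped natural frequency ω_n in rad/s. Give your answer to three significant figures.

ω_n ≈ 405 rad/s

The overshoot fixes ζ = −ln(OS)/√(π²+ln²(OS)) = 0.491.
t_p = π/ω_d ⇒ ω_d = 353 rad/s; then ω_n = ω_d/√(1−ζ²) = 405 rad/s.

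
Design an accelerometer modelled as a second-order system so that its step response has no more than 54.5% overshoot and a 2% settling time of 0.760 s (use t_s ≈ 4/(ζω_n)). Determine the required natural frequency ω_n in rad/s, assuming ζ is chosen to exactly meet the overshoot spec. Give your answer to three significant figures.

Inverting the overshoot relation: ζ = |ln 0.545|/√(π² + ln²0.545) = 0.190.
From t_s ≈ 4/(ζω_n): ω_n = 4/(ζ·t_s) = 4/(0.190·0.760) = 27.7 rad/s.

ω_n ≈ 27.7 rad/s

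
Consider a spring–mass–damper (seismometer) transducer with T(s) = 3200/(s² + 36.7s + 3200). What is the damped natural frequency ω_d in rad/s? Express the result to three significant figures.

Comparing the denominator to s² + 2ζω_n s + ω_n²: ω_n = √3200 = 56.6 rad/s, and 2ζω_n = 36.7 so ζ = 36.7/(2·56.6) = 0.324.
ω_d = ω_n√(1−ζ²) = 53.5 rad/s.

ω_d ≈ 53.5 rad/s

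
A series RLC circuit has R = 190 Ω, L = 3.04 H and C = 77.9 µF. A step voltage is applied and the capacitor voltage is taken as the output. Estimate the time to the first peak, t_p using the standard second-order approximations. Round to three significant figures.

For a series RLC circuit (capacitor voltage as output), ω_n = 1/√(LC) = 1/√(3.04 H · 77.9 µF) = 65.0 rad/s.
ζ = (R/2)·√(C/L) = (190/2)·√(77.9 µF/3.04 H) = 0.481.
ω_d = ω_n√(1−ζ²) = 57.0 rad/s. t_p = π/ω_d = 0.0551 s.

t_p ≈ 0.0551 s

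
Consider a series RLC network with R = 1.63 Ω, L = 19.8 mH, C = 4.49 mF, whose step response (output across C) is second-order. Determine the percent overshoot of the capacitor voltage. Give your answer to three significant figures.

%OS ≈ 26.6%

For a series RLC circuit (capacitor voltage as output), ω_n = 1/√(LC) = 1/√(19.8 mH · 4.49 mF) = 106 rad/s.
ζ = (R/2)·√(C/L) = (1.63/2)·√(4.49 mF/19.8 mH) = 0.388.
%OS = 100·exp(−πζ/√(1−ζ²)) = 26.6%.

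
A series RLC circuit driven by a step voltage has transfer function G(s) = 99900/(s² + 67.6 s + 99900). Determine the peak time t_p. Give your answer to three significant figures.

t_p ≈ 0.0100 s

Comparing the denominator to s² + 2ζω_n s + ω_n²: ω_n = √99900 = 316 rad/s, and 2ζω_n = 67.6 so ζ = 67.6/(2·316) = 0.107.
ω_d = ω_n√(1−ζ²) = 314 rad/s. Then t_p = π/ω_d = 0.0100 s.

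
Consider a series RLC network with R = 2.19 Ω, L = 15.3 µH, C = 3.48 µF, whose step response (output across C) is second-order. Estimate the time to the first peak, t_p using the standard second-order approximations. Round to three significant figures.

t_p ≈ 0.0000269 s

For a series RLC circuit (capacitor voltage as output), ω_n = 1/√(LC) = 1/√(15.3 µH · 3.48 µF) = 137000 rad/s.
ζ = (R/2)·√(C/L) = (2.19/2)·√(3.48 µF/15.3 µH) = 0.522.
ω_d = ω_n√(1−ζ²) = 117000 rad/s. t_p = π/ω_d = 0.0000269 s.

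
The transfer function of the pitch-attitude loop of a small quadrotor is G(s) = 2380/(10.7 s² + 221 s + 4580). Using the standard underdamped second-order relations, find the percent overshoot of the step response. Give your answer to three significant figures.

%OS ≈ 16.4%

Dividing through by 10.7: denominator becomes s² + 20.65 s + 428.0.
So ω_n = √428.0 = 20.7 rad/s and ζ = 20.65/(2·20.7) = 0.499.
%OS = 100 e^{−πζ/√(1−ζ²)} with ζ = 0.499 gives 16.4%.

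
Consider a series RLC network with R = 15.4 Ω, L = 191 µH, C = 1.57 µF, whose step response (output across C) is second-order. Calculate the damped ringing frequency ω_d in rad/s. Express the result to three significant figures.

For a series RLC circuit (capacitor voltage as output), ω_n = 1/√(LC) = 1/√(191 µH · 1.57 µF) = 57700 rad/s.
ζ = (R/2)·√(C/L) = (15.4/2)·√(1.57 µF/191 µH) = 0.698.
The damped frequency ω_d = ω_n√(1−ζ²) = 41300 rad/s.

ω_d ≈ 41300 rad/s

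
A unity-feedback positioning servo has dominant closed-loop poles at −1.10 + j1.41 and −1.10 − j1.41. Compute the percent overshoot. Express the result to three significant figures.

With σ = 1.10, ω_d = 1.41: ω_n = √(σ²+ω_d²) = 1.79 rad/s, ζ = σ/ω_n = 0.615.
Overshoot: exp(−π·0.615/√(1−0.615²)) = 0.0862, i.e. 8.62%.

%OS ≈ 8.62%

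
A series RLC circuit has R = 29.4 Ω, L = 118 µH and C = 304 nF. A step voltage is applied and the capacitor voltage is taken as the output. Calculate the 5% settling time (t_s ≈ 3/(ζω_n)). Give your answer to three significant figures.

For a series RLC circuit (capacitor voltage as output), ω_n = 1/√(LC) = 1/√(118 µH · 304 nF) = 167000 rad/s.
ζ = (R/2)·√(C/L) = (29.4/2)·√(304 nF/118 µH) = 0.746.
t_s ≈ 3/(ζω_n) = 0.0000241 s.

t_s ≈ 0.0000241 s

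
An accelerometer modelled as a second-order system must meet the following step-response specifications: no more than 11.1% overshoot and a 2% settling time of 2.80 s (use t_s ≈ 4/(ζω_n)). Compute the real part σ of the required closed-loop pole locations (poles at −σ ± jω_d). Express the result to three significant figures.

σ ≈ 1.43

The settling-time spec alone fixes σ = ζω_n = 4/t_s = 4/2.80 = 1.43.
(Overshoot then fixes ζ = 0.573 and hence ω_d = σ·√(1−ζ²)/ζ = 2.04 rad/s.)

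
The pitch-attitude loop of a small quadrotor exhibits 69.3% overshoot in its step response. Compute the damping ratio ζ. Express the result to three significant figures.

From %OS = 100·exp(−πζ/√(1−ζ²)), invert to get ζ = −ln(OS)/√(π² + ln²(OS)) with OS = 0.693.
−ln 0.693 = 0.3667, so ζ = 0.3667/√(π² + 0.1345) = 0.116.

ζ ≈ 0.116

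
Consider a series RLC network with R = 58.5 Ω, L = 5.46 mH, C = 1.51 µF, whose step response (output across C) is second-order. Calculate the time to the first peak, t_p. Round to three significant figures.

For a series RLC circuit (capacitor voltage as output), ω_n = 1/√(LC) = 1/√(5.46 mH · 1.51 µF) = 11000 rad/s.
ζ = (R/2)·√(C/L) = (58.5/2)·√(1.51 µF/5.46 mH) = 0.486.
ω_d = ω_n√(1−ζ²) = 9620 rad/s. t_p = π/ω_d = 0.000326 s.

t_p ≈ 0.000326 s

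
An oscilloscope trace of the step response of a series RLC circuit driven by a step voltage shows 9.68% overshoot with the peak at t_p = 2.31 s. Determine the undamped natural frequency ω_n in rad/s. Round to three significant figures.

The overshoot fixes ζ = −ln(OS)/√(π²+ln²(OS)) = 0.597.
From t_p = π/ω_d, ω_d = π/2.31 = 1.36 rad/s, so ω_n = ω_d/√(1−ζ²) = 1.69 rad/s.

ω_n ≈ 1.69 rad/s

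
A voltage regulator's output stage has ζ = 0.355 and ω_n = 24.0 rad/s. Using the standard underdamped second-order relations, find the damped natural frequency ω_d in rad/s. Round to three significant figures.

ω_d ≈ 22.4 rad/s

ω_d = ω_n√(1−ζ²) = 24.0·√0.874 = 22.4 rad/s.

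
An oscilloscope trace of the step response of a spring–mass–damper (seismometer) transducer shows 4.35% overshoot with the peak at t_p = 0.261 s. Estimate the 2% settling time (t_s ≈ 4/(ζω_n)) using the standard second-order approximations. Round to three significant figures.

From the overshoot, ζ = −ln(OS)/√(π²+ln²(OS)) = 0.706.
t_p = π/ω_d ⇒ ω_d = 12.0 rad/s; then ω_n = ω_d/√(1−ζ²) = 17.0 rad/s.
t_s ≈ 4/(ζω_n) = 4/(0.706·17.0) = 0.333 s.

t_s ≈ 0.333 s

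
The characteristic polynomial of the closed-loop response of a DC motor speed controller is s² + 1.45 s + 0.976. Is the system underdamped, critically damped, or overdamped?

underdamped

a² − 4b = 1.45² − 4·0.976 < 0 (complex roots); the system is underdamped.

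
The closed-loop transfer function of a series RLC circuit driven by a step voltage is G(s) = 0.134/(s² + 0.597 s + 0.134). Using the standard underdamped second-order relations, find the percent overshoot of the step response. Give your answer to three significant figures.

%OS ≈ 1.20%

ω_n = √0.134 = 0.366 rad/s; ζ = 0.597/(2·0.366) = 0.815.
%OS = 100 e^{−πζ/√(1−ζ²)} with ζ = 0.815 gives 1.20%.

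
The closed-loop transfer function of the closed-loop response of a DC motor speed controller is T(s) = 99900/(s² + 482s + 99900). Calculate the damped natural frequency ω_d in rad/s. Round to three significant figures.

Comparing the denominator to s² + 2ζω_n s + ω_n²: ω_n = √99900 = 316 rad/s, and 2ζω_n = 482 so ζ = 482/(2·316) = 0.762.
ω_d = ω_n√(1−ζ²) = 204 rad/s.

ω_d ≈ 204 rad/s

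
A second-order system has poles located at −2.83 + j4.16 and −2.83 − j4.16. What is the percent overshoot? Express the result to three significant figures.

With σ = 2.83, ω_d = 4.16: ω_n = √(σ²+ω_d²) = 5.03 rad/s, ζ = σ/ω_n = 0.562.
%OS = 100·exp(−πζ/√(1−ζ²)) = 11.8%.

%OS ≈ 11.8%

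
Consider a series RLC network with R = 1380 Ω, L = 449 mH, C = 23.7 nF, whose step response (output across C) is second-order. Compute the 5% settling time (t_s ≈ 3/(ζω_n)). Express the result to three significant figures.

t_s ≈ 0.00195 s

For a series RLC circuit (capacitor voltage as output), ω_n = 1/√(LC) = 1/√(449 mH · 23.7 nF) = 9690 rad/s.
ζ = (R/2)·√(C/L) = (1380/2)·√(23.7 nF/449 mH) = 0.159.
t_s ≈ 3/(ζω_n) = 0.00195 s.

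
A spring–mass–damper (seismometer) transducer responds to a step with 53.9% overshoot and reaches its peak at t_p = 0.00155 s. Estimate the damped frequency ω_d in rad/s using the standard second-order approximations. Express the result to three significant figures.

t_p = π/ω_d, so ω_d = π/0.00155 = 2030 rad/s.

ω_d ≈ 2030 rad/s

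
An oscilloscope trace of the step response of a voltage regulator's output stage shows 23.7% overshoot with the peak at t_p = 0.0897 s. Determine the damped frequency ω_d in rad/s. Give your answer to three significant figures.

ω_d ≈ 35.0 rad/s

t_p = π/ω_d, so ω_d = π/0.0897 = 35.0 rad/s.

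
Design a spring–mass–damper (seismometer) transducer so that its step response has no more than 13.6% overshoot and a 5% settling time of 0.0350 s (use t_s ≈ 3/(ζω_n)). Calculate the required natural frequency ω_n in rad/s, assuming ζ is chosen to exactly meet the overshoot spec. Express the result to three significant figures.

ζ = −ln(OS)/√(π² + (ln OS)²). With OS = 0.136, ln OS = −1.995 and ζ = 1.995/3.722 = 0.536.
Then ω_n = 3/(ζ t_s) = 3/(0.536 × 0.0350) = 160 rad/s.

ω_n ≈ 160 rad/s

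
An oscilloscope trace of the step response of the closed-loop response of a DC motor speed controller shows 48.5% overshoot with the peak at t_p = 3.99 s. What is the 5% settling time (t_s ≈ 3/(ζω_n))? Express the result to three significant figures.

t_s ≈ 16.5 s

ζ from %OS: ζ = |ln 0.485|/√(π²+ln²0.485) = 0.224.
t_p = π/ω_d ⇒ ω_d = 0.787 rad/s; then ω_n = ω_d/√(1−ζ²) = 0.808 rad/s.
t_s ≈ 3/(ζω_n) = 3/(0.224·0.808) = 16.5 s.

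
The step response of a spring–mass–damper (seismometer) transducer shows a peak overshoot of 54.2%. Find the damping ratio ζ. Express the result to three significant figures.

ζ ≈ 0.191

Inverting the overshoot relation: ζ = |ln 0.542|/√(π² + ln²0.542) = 0.191.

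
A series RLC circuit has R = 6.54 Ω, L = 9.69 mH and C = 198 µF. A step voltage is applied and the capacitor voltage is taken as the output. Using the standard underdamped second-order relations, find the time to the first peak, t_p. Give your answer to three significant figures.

For a series RLC circuit (capacitor voltage as output), ω_n = 1/√(LC) = 1/√(9.69 mH · 198 µF) = 722 rad/s.
ζ = (R/2)·√(C/L) = (6.54/2)·√(198 µF/9.69 mH) = 0.467.
The damped frequency ω_d = ω_n√(1−ζ²) = 638 rad/s. t_p = π/ω_d = 0.00492 s.

t_p ≈ 0.00492 s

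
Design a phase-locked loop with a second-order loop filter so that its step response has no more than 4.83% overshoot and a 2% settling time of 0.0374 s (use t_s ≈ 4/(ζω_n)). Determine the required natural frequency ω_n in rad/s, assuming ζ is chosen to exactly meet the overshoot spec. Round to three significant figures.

ω_n ≈ 154 rad/s

Inverting the overshoot relation: ζ = |ln 0.0483|/√(π² + ln²0.0483) = 0.694.
From t_s ≈ 4/(ζω_n): ω_n = 4/(ζ·t_s) = 4/(0.694·0.0374) = 154 rad/s.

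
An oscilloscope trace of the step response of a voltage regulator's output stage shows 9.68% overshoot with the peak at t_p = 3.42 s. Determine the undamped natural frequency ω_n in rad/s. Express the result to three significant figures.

ζ from %OS: ζ = |ln 0.0968|/√(π²+ln²0.0968) = 0.597.
From t_p = π/ω_d, ω_d = π/3.42 = 0.919 rad/s, so ω_n = ω_d/√(1−ζ²) = 1.14 rad/s.

ω_n ≈ 1.14 rad/s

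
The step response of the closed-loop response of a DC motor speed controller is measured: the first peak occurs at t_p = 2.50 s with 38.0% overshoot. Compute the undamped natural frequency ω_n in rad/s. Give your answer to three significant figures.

The overshoot fixes ζ = −ln(OS)/√(π²+ln²(OS)) = 0.294.
t_p = π/ω_d ⇒ ω_d = 1.26 rad/s; then ω_n = ω_d/√(1−ζ²) = 1.31 rad/s.

ω_n ≈ 1.31 rad/s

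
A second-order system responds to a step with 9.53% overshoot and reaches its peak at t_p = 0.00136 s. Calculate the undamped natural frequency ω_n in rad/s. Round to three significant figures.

The overshoot fixes ζ = −ln(OS)/√(π²+ln²(OS)) = 0.599.
t_p = π/ω_d ⇒ ω_d = 2310 rad/s; then ω_n = ω_d/√(1−ζ²) = 2890 rad/s.

ω_n ≈ 2890 rad/s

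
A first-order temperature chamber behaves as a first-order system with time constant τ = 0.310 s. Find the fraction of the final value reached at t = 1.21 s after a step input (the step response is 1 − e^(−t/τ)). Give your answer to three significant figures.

y/y_∞ ≈ 0.980

y(t)/y_∞ = 1 − e^(−t/τ) = 1 − e^(−1.21/0.310) = 1 − e^(−3.90) = 0.980.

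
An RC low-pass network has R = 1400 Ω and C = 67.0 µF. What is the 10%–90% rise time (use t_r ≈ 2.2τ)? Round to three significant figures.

t_r ≈ 0.206 s

τ = RC = 1400 × 67.0 µF = 0.0938 s.
t_r ≈ 2.2τ = 0.206 s.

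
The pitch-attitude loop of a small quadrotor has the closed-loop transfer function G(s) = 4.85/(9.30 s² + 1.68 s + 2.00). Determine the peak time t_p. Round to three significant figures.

t_p ≈ 6.91 s

Dividing through by 9.30: denominator becomes s² + 0.1806 s + 0.2151.
So ω_n = √0.2151 = 0.464 rad/s and ζ = 0.1806/(2·0.464) = 0.195.
The damped frequency ω_d = ω_n√(1−ζ²) = 0.455 rad/s. t_p = π/ω_d = 6.91 s.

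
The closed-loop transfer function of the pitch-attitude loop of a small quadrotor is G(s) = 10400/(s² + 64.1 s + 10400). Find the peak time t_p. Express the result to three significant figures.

Comparing the denominator to s² + 2ζω_n s + ω_n²: ω_n = √10400 = 102 rad/s, and 2ζω_n = 64.1 so ζ = 64.1/(2·102) = 0.314.
The damped frequency ω_d = ω_n√(1−ζ²) = 96.8 rad/s. Then t_p = π/ω_d = 0.0325 s.

t_p ≈ 0.0325 s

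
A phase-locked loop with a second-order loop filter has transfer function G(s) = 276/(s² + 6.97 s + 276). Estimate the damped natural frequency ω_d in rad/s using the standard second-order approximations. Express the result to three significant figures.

ω_d ≈ 16.2 rad/s

Matching coefficients with s² + 2ζω_n s + ω_n² gives ω_n² = 276 ⇒ ω_n = 16.6 rad/s, and ζ = 6.97/(2ω_n) = 0.210.
ω_d = 16.6·√(1 − 0.210²) = 16.2 rad/s.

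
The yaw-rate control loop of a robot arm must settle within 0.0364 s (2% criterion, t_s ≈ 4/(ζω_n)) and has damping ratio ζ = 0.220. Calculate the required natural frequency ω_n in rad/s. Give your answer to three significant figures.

ω_n ≈ 500 rad/s

Rearranging t_s ≈ 4/(ζω_n) gives ω_n = 4/(ζ·t_s) = 4/(0.220 × 0.0364) = 500 rad/s.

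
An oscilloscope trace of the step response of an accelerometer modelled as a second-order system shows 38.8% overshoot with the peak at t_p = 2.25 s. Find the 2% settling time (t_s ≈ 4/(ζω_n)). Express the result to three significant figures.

ζ from %OS: ζ = |ln 0.388|/√(π²+ln²0.388) = 0.289.
t_p = π/ω_d ⇒ ω_d = 1.40 rad/s; then ω_n = ω_d/√(1−ζ²) = 1.46 rad/s.
t_s ≈ 4/(ζω_n) = 4/(0.289·1.46) = 9.51 s.

t_s ≈ 9.51 s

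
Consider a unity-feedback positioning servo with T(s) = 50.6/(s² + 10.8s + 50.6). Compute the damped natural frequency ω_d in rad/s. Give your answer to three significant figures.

ω_d ≈ 4.63 rad/s

ω_n = √50.6 = 7.11 rad/s; ζ = 10.8/(2·7.11) = 0.759.
The damped frequency ω_d = ω_n√(1−ζ²) = 4.63 rad/s.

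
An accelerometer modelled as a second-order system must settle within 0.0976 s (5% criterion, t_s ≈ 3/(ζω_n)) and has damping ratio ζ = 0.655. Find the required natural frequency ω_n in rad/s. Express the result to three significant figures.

Rearranging t_s ≈ 3/(ζω_n) gives ω_n = 3/(ζ·t_s) = 3/(0.655 × 0.0976) = 46.9 rad/s.

ω_n ≈ 46.9 rad/s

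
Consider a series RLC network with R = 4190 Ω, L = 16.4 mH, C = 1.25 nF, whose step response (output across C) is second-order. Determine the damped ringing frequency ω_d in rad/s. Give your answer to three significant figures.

ω_d ≈ 180000 rad/s

For a series RLC circuit (capacitor voltage as output), ω_n = 1/√(LC) = 1/√(16.4 mH · 1.25 nF) = 221000 rad/s.
ζ = (R/2)·√(C/L) = (4190/2)·√(1.25 nF/16.4 mH) = 0.578.
ω_d = ω_n√(1−ζ²) = 180000 rad/s.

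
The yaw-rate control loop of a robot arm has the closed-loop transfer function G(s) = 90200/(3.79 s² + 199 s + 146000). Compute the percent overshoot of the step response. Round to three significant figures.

%OS ≈ 65.4%

Dividing through by 3.79: denominator becomes s² + 52.51 s + 38520.
So ω_n = √38520 = 196 rad/s and ζ = 52.51/(2·196) = 0.134.
%OS = 100·exp(−πζ/√(1−ζ²)) = 65.4%.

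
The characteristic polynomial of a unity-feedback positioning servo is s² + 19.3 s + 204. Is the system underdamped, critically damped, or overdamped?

a² − 4b = 19.3² − 4·204 < 0 (complex roots); the system is underdamped.

underdamped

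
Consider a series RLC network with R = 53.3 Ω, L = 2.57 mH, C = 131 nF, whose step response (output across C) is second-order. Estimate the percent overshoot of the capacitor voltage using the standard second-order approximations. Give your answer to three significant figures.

For a series RLC circuit (capacitor voltage as output), ω_n = 1/√(LC) = 1/√(2.57 mH · 131 nF) = 54500 rad/s.
ζ = (R/2)·√(C/L) = (53.3/2)·√(131 nF/2.57 mH) = 0.190.
%OS = 100 e^{−πζ/√(1−ζ²)} with ζ = 0.190 gives 54.4%.

%OS ≈ 54.4%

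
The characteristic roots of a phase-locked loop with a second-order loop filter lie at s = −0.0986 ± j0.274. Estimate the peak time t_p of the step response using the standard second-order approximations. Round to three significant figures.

t_p ≈ 11.5 s

t_p = π/ω_d with ω_d = 0.274 (the imaginary part), so t_p = 11.5 s.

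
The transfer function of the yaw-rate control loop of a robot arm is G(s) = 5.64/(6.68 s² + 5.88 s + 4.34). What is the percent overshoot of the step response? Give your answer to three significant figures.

%OS ≈ 12.9%

Dividing through by 6.68: denominator becomes s² + 0.8802 s + 0.6497.
So ω_n = √0.6497 = 0.806 rad/s and ζ = 0.8802/(2·0.806) = 0.546.
Overshoot: exp(−π·0.546/√(1−0.546²)) = 0.129, i.e. 12.9%.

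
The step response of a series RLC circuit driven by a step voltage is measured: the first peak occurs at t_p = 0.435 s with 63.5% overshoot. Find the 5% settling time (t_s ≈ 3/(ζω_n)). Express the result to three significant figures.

The overshoot fixes ζ = −ln(OS)/√(π²+ln²(OS)) = 0.143.
t_p = π/ω_d ⇒ ω_d = 7.22 rad/s; then ω_n = ω_d/√(1−ζ²) = 7.30 rad/s.
t_s ≈ 3/(ζω_n) = 3/(0.143·7.30) = 2.87 s.

t_s ≈ 2.87 s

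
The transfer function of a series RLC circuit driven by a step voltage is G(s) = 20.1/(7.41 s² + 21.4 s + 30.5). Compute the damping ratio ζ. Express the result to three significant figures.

ζ ≈ 0.712

Dividing through by 7.41: denominator becomes s² + 2.888 s + 4.116.
So ω_n = √4.116 = 2.03 rad/s and ζ = 2.888/(2·2.03) = 0.712.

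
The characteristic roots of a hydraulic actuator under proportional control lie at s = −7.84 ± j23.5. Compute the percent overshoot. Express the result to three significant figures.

With σ = 7.84, ω_d = 23.5: ω_n = √(σ²+ω_d²) = 24.8 rad/s, ζ = σ/ω_n = 0.316.
%OS = 100·exp(−πζ/√(1−ζ²)) = 35.1%.

%OS ≈ 35.1%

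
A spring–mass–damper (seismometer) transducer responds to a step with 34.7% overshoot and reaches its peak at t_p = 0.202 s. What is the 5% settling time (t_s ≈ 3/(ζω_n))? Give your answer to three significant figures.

The overshoot fixes ζ = −ln(OS)/√(π²+ln²(OS)) = 0.319.
From t_p = π/ω_d, ω_d = π/0.202 = 15.6 rad/s, so ω_n = ω_d/√(1−ζ²) = 16.4 rad/s.
t_s ≈ 3/(ζω_n) = 3/(0.319·16.4) = 0.573 s.

t_s ≈ 0.573 s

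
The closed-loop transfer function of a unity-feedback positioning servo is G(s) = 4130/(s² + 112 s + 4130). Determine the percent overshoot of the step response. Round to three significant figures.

%OS ≈ 0.377%

Matching coefficients with s² + 2ζω_n s + ω_n² gives ω_n² = 4130 ⇒ ω_n = 64.3 rad/s, and ζ = 112/(2ω_n) = 0.871.
Overshoot: exp(−π·0.871/√(1−0.871²)) = 0.00377, i.e. 0.377%.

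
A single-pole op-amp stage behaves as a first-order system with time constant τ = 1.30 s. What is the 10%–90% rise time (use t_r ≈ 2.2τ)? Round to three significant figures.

t_r ≈ 2.86 s

t_r ≈ 2.2τ = 2.86 s.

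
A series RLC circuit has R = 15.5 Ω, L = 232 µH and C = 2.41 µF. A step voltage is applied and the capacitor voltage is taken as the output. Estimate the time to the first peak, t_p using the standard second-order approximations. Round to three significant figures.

For a series RLC circuit (capacitor voltage as output), ω_n = 1/√(LC) = 1/√(232 µH · 2.41 µF) = 42300 rad/s.
ζ = (R/2)·√(C/L) = (15.5/2)·√(2.41 µF/232 µH) = 0.790.
ω_d = ω_n√(1−ζ²) = 25900 rad/s. t_p = π/ω_d = 0.000121 s.

t_p ≈ 0.000121 s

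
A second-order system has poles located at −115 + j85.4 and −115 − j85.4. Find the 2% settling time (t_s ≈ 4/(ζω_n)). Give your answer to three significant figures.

For poles at −σ ± jω_d, ζω_n = σ = 115, so t_s ≈ 4/σ = 0.0348 s.

t_s ≈ 0.0348 s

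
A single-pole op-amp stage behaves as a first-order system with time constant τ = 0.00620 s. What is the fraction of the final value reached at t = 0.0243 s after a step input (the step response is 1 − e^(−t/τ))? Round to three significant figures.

y(t)/y_∞ = 1 − e^(−t/τ) = 1 − e^(−0.0243/0.00620) = 1 − e^(−3.92) = 0.980.

y/y_∞ ≈ 0.980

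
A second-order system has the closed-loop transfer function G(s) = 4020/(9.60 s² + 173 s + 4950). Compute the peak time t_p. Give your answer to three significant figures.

Dividing through by 9.60: denominator becomes s² + 18.02 s + 515.6.
So ω_n = √515.6 = 22.7 rad/s and ζ = 18.02/(2·22.7) = 0.397.
ω_d = ω_n√(1−ζ²) = 20.8 rad/s. t_p = π/ω_d = 0.151 s.

t_p ≈ 0.151 s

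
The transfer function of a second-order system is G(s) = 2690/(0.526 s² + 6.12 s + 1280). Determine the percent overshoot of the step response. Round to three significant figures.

%OS ≈ 68.9%

Dividing through by 0.526: denominator becomes s² + 11.63 s + 2433.
So ω_n = √2433 = 49.3 rad/s and ζ = 11.63/(2·49.3) = 0.118.
Overshoot: exp(−π·0.118/√(1−0.118²)) = 0.689, i.e. 68.9%.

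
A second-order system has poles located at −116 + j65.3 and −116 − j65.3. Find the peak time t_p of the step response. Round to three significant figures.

t_p = π/ω_d with ω_d = 65.3 (the imaginary part), so t_p = 0.0481 s.

t_p ≈ 0.0481 s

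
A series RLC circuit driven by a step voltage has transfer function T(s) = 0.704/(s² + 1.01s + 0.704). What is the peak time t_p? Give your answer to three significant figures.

t_p ≈ 4.69 s

ω_n = √0.704 = 0.839 rad/s; ζ = 1.01/(2·0.839) = 0.602.
The damped frequency ω_d = ω_n√(1−ζ²) = 0.670 rad/s. Then t_p = π/ω_d = 4.69 s.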